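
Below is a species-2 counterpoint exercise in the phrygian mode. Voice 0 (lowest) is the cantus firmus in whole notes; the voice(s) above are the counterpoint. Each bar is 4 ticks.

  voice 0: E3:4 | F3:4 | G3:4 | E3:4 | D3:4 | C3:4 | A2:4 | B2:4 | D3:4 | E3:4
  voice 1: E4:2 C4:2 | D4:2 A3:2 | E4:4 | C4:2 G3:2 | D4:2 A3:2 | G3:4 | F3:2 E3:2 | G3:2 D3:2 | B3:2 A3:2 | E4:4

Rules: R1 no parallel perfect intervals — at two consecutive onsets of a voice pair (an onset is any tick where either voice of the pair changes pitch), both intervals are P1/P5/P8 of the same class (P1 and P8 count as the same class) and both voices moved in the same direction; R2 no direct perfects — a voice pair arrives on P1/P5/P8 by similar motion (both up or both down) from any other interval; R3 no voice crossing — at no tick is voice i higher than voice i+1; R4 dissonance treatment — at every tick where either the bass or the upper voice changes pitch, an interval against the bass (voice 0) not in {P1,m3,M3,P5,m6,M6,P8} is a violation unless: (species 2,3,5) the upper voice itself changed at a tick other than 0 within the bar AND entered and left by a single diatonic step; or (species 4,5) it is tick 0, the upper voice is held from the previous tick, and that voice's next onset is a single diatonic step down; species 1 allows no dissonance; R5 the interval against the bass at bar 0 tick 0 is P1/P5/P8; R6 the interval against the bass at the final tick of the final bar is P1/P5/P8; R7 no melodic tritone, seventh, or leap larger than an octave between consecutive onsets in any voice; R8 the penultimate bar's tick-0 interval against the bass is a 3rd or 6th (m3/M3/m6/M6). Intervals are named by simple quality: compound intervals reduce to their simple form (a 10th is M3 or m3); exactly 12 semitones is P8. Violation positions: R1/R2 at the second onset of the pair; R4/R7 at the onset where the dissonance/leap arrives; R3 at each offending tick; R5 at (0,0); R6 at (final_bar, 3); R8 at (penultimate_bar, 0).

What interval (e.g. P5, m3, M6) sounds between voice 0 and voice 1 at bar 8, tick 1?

M6

voice 0=D3 voice 1=B3 -> M6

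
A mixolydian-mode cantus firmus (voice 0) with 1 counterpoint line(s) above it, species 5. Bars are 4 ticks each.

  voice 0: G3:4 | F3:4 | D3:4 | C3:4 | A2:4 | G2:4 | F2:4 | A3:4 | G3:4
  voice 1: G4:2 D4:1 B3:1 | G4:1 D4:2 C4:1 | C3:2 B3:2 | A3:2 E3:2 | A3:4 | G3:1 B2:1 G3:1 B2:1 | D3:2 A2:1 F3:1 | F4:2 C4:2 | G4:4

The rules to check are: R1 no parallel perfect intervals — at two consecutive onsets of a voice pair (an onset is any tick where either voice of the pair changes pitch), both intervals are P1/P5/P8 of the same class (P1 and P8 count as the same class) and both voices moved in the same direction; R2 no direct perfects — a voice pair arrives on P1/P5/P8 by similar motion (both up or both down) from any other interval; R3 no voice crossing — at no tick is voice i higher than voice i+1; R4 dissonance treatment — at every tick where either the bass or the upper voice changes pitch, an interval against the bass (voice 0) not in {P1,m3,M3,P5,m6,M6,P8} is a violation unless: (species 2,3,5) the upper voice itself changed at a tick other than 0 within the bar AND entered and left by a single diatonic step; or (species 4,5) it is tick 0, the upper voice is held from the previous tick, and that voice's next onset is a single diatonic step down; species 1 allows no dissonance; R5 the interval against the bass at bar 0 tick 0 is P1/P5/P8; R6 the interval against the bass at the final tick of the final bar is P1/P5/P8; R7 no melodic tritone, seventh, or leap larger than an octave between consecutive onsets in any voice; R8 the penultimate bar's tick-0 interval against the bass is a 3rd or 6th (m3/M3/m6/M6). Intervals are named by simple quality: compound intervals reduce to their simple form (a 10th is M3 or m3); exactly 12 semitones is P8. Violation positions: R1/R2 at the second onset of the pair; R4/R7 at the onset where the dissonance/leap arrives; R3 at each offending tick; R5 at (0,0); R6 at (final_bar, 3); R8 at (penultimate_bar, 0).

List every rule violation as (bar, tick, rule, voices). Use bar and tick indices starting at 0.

(1, 0, R4, (0, 1))
(2, 0, R3, (0, 1))
(2, 0, R4, (0, 1))
(2, 1, R3, (0, 1))
(2, 2, R7, (1,))
(5, 0, R1, (0, 1))
(7, 0, R7, (0,))

bar 0: v0=G3 v1=G4 downbeat P8
bar 1: v0=F3 v1=G4 downbeat M2
bar 2: v0=D3 v1=C3 downbeat M2
bar 3: v0=C3 v1=A3 downbeat M6
bar 4: v0=A2 v1=A3 downbeat P8
bar 5: v0=G2 v1=G3 downbeat P8
bar 6: v0=F2 v1=D3 downbeat M6
bar 7: v0=A3 v1=F4 downbeat m6
bar 8: v0=G3 v1=G4 downbeat P8
  -> R4 @ bar 1 tick 0 v(0, 1): F3/G4 M2 untreated
  -> R3 @ bar 2 tick 0 v(0, 1): D3 above C3
  -> R4 @ bar 2 tick 0 v(0, 1): D3/C3 M2 untreated
  -> R3 @ bar 2 tick 1 v(0, 1): D3 above C3
  -> R7 @ bar 2 tick 2 v(1,): C3->B3 leap 11st
  -> R1 @ bar 5 tick 0 v(0, 1): A2/A3 P8 -> G2/G3 P8 similar
  -> R7 @ bar 7 tick 0 v(0,): F2->A3 leap 16st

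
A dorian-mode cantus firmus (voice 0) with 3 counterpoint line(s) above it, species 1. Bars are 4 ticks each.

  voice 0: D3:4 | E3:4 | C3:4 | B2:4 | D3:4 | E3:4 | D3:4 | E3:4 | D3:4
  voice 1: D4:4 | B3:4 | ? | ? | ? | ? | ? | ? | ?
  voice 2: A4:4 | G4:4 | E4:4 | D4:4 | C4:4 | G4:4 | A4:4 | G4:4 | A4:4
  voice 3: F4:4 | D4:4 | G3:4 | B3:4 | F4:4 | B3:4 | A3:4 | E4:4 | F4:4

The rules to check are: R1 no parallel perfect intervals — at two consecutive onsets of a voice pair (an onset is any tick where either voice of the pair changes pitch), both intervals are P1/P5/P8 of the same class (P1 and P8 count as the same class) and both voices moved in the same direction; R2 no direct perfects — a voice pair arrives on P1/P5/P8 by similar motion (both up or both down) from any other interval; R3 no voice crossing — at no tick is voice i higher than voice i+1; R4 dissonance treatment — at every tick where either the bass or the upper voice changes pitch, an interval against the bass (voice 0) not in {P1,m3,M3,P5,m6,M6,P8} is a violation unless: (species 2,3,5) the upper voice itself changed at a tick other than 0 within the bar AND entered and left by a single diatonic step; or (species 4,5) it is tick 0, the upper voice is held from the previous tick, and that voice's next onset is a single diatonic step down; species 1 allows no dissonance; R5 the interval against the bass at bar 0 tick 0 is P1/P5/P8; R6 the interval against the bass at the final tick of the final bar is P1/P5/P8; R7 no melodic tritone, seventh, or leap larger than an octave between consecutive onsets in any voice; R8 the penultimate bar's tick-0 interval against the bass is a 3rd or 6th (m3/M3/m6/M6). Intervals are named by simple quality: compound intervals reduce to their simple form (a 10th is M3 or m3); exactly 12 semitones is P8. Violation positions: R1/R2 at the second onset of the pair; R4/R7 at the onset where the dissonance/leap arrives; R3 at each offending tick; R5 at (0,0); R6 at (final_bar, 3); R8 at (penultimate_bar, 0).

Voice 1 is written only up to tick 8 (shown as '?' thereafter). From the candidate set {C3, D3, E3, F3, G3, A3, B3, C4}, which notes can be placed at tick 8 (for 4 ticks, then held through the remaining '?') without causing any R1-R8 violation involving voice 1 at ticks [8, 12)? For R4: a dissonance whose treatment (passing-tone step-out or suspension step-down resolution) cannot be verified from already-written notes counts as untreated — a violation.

{C4}

C3: violates R2,R7
D3: violates R4
E3: violates R2
F3: violates R4,R7
G3: violates R1,R2
A3: violates R2
B3: violates R4
C4: legal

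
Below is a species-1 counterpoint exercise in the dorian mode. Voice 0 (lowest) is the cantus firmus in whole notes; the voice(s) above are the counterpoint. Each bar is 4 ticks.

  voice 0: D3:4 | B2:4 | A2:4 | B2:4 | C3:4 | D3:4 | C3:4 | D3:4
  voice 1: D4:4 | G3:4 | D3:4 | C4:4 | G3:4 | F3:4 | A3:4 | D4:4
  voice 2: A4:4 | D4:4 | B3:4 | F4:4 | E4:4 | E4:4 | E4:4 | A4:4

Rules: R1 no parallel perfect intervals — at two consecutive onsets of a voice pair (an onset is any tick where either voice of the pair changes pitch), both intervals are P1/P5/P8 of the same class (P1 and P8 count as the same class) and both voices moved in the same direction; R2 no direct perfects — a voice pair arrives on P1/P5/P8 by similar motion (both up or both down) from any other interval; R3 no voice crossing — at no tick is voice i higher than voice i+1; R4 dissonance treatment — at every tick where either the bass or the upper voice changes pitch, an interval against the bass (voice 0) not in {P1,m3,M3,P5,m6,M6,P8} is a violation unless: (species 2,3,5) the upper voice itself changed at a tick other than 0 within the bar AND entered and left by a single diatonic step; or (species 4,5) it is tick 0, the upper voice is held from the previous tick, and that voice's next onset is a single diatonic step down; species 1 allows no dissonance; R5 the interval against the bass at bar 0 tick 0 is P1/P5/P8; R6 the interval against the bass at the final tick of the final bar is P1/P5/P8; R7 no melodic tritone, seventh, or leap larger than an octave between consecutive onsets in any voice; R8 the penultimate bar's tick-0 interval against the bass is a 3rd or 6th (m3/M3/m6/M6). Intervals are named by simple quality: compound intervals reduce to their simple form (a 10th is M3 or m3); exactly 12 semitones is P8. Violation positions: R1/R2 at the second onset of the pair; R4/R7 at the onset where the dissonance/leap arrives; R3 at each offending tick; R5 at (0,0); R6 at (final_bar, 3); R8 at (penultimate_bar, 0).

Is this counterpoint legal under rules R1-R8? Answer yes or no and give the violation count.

No (11 violations)

bar 0: v0=D3 v1=D4 v2=A4 (P5)
bar 1: v0=B2 v1=G3 v2=D4 (m3)
bar 2: v0=A2 v1=D3 v2=B3 (M2)
bar 3: v0=B2 v1=C4 v2=F4 (TT)
bar 4: v0=C3 v1=G3 v2=E4 (M3)
bar 5: v0=D3 v1=F3 v2=E4 (M2)
bar 6: v0=C3 v1=A3 v2=E4 (M3)
bar 7: v0=D3 v1=D4 v2=A4 (P5)
  R1 @ bar1.0: D4/A4 P5 -> G3/D4 P5 similar
  R4 @ bar2.0: A2/D3 P4 untreated
  R4 @ bar2.0: A2/B3 M2 untreated
  R4 @ bar3.0: B2/C4 m2 untreated
  R4 @ bar3.0: B2/F4 TT untreated
  R7 @ bar3.0: D3->C4 leap 10st
  R7 @ bar3.0: B3->F4 leap 6st
  R4 @ bar5.0: D3/E4 M2 untreated
  R1 @ bar7.0: A3/E4 P5 -> D4/A4 P5 similar
  R2 @ bar7.0: C3/A3 M6 -> D3/D4 P8 similar
  R2 @ bar7.0: C3/E4 M3 -> D3/A4 P5 similar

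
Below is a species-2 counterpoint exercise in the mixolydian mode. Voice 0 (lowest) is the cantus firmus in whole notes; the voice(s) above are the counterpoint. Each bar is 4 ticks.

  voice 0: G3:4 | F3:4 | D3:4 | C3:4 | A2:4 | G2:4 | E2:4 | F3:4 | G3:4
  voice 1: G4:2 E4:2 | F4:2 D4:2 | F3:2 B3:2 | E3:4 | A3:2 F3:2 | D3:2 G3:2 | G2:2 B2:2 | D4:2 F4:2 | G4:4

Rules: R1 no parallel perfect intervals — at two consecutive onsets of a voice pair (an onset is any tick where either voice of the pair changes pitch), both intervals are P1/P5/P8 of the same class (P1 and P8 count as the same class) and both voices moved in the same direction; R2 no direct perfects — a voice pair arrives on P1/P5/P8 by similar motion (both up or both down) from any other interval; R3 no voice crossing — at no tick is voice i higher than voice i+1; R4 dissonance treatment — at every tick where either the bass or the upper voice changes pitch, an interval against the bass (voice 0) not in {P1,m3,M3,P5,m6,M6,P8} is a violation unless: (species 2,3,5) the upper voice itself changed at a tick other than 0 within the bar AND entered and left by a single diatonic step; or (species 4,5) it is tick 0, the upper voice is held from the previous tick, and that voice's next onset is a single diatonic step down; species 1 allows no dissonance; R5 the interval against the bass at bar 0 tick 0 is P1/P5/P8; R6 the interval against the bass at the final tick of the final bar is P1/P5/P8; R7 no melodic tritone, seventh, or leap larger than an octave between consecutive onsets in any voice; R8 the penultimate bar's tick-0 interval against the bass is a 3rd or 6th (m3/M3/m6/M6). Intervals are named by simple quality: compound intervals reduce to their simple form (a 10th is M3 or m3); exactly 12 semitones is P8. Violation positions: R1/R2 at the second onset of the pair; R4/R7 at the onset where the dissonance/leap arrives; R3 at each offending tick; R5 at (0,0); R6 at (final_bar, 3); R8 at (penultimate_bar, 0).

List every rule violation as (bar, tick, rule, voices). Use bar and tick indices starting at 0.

bar 0: v0=G3 v1=G4 downbeat P8
bar 1: v0=F3 v1=F4 downbeat P8
bar 2: v0=D3 v1=F3 downbeat m3
bar 3: v0=C3 v1=E3 downbeat M3
bar 4: v0=A2 v1=A3 downbeat P8
bar 5: v0=G2 v1=D3 downbeat P5
bar 6: v0=E2 v1=G2 downbeat m3
bar 7: v0=F3 v1=D4 downbeat M6
bar 8: v0=G3 v1=G4 downbeat P8
  -> R7 @ bar 2 tick 2 v(1,): F3->B3 leap 6st
  -> R2 @ bar 5 tick 0 v(0, 1): A2/F3 m6 -> G2/D3 P5 similar
  -> R7 @ bar 7 tick 0 v(0,): E2->F3 leap 13st
  -> R7 @ bar 7 tick 0 v(1,): B2->D4 leap 15st
  -> R1 @ bar 8 tick 0 v(0, 1): F3/F4 P8 -> G3/G4 P8 similar

(2, 2, R7, (1,))
(5, 0, R2, (0, 1))
(7, 0, R7, (0,))
(7, 0, R7, (1,))
(8, 0, R1, (0, 1))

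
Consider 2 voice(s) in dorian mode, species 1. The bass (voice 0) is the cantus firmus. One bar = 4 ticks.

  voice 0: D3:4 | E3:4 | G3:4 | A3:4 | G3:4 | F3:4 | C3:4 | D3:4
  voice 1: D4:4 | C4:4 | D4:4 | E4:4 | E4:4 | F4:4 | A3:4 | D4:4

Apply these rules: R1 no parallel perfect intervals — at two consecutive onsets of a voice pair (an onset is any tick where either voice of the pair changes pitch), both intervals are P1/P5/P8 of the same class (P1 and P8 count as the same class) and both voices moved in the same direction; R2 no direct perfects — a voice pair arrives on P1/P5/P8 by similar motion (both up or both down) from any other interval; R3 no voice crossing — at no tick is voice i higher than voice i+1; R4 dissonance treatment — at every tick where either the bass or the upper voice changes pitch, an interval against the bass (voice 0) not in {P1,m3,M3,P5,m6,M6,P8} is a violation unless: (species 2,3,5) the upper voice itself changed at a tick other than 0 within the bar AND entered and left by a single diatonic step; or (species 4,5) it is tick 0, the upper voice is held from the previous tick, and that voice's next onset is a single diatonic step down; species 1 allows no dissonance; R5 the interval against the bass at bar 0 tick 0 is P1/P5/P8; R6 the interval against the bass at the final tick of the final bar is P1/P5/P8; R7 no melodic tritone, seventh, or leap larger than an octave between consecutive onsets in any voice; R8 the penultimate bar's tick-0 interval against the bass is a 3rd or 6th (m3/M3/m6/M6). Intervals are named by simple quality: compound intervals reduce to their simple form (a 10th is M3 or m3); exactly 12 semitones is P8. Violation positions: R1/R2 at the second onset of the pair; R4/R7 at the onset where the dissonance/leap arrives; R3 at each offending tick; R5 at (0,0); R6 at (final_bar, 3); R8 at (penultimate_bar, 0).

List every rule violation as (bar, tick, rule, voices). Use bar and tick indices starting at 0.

bar 0: v0=D3 v1=D4 downbeat P8
bar 1: v0=E3 v1=C4 downbeat m6
bar 2: v0=G3 v1=D4 downbeat P5
bar 3: v0=A3 v1=E4 downbeat P5
bar 4: v0=G3 v1=E4 downbeat M6
bar 5: v0=F3 v1=F4 downbeat P8
bar 6: v0=C3 v1=A3 downbeat M6
bar 7: v0=D3 v1=D4 downbeat P8
  -> R2 @ bar 2 tick 0 v(0, 1): E3/C4 m6 -> G3/D4 P5 similar
  -> R1 @ bar 3 tick 0 v(0, 1): G3/D4 P5 -> A3/E4 P5 similar
  -> R2 @ bar 7 tick 0 v(0, 1): C3/A3 M6 -> D3/D4 P8 similar

(2, 0, R2, (0, 1))
(3, 0, R1, (0, 1))
(7, 0, R2, (0, 1))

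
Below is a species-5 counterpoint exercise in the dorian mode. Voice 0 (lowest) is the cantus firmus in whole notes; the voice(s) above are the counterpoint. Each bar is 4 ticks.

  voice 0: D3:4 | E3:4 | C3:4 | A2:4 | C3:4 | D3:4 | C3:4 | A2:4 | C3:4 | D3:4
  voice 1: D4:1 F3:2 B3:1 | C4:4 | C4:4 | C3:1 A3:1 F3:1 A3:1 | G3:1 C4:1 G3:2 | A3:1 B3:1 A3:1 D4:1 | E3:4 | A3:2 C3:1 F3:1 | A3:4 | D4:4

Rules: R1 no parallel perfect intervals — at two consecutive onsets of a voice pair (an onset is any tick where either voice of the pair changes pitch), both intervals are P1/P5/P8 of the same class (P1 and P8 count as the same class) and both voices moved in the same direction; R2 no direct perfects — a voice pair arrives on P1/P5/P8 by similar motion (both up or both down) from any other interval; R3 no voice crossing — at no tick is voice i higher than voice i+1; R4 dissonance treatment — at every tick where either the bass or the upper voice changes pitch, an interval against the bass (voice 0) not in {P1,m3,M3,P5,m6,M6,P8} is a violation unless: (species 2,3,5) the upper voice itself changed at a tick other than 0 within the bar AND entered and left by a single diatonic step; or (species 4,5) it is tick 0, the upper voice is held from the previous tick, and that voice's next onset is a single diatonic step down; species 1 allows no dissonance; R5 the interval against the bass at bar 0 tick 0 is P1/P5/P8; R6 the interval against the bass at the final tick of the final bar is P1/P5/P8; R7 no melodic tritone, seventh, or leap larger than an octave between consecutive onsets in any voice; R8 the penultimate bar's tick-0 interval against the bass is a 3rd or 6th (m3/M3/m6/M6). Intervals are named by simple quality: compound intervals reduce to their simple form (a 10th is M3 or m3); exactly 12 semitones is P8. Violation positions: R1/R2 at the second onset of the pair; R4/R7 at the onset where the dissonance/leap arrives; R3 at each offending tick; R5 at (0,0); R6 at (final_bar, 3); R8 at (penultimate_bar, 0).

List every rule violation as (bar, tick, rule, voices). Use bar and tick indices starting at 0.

bar 0: v0=D3 v1=D4 downbeat P8
bar 1: v0=E3 v1=C4 downbeat m6
bar 2: v0=C3 v1=C4 downbeat P8
bar 3: v0=A2 v1=C3 downbeat m3
bar 4: v0=C3 v1=G3 downbeat P5
bar 5: v0=D3 v1=A3 downbeat P5
bar 6: v0=C3 v1=E3 downbeat M3
bar 7: v0=A2 v1=A3 downbeat P8
bar 8: v0=C3 v1=A3 downbeat M6
bar 9: v0=D3 v1=D4 downbeat P8
  -> R7 @ bar 0 tick 3 v(1,): F3->B3 leap 6st
  -> R1 @ bar 5 tick 0 v(0, 1): C3/G3 P5 -> D3/A3 P5 similar
  -> R7 @ bar 6 tick 0 v(1,): D4->E3 leap 10st
  -> R2 @ bar 9 tick 0 v(0, 1): C3/A3 M6 -> D3/D4 P8 similar

(0, 3, R7, (1,))
(5, 0, R1, (0, 1))
(6, 0, R7, (1,))
(9, 0, R2, (0, 1))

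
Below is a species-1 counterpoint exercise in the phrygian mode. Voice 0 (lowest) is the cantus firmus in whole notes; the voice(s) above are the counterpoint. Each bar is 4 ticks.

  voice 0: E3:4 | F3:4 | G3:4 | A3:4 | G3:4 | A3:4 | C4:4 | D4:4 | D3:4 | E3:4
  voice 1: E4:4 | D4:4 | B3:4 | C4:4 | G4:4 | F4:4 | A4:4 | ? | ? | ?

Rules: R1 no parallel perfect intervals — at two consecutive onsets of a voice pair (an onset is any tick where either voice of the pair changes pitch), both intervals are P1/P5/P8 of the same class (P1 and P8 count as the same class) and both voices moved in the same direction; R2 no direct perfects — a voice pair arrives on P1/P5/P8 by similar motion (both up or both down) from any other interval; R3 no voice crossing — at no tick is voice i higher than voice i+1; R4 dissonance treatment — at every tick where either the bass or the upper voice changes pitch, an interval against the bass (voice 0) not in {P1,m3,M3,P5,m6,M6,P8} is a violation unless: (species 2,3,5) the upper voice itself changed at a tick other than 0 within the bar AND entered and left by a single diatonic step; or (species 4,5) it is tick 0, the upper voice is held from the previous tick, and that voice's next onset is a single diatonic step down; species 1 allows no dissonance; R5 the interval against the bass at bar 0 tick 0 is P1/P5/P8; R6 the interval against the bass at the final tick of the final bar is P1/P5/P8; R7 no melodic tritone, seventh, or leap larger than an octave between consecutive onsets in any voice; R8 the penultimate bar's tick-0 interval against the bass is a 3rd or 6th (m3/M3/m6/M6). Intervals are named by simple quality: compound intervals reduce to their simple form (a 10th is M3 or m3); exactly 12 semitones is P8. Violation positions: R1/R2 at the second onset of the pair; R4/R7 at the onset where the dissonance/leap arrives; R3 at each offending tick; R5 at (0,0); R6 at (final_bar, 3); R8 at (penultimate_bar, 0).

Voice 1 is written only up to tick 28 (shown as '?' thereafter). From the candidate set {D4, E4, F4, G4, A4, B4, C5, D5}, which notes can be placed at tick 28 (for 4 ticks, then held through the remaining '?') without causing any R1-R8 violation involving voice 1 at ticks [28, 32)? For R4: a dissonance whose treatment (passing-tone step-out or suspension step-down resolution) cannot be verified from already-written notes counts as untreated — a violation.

{A4, B4, D4, F4}

D4: legal
E4: violates R4
F4: legal
G4: violates R4
A4: legal
B4: legal
C5: violates R4
D5: violates R2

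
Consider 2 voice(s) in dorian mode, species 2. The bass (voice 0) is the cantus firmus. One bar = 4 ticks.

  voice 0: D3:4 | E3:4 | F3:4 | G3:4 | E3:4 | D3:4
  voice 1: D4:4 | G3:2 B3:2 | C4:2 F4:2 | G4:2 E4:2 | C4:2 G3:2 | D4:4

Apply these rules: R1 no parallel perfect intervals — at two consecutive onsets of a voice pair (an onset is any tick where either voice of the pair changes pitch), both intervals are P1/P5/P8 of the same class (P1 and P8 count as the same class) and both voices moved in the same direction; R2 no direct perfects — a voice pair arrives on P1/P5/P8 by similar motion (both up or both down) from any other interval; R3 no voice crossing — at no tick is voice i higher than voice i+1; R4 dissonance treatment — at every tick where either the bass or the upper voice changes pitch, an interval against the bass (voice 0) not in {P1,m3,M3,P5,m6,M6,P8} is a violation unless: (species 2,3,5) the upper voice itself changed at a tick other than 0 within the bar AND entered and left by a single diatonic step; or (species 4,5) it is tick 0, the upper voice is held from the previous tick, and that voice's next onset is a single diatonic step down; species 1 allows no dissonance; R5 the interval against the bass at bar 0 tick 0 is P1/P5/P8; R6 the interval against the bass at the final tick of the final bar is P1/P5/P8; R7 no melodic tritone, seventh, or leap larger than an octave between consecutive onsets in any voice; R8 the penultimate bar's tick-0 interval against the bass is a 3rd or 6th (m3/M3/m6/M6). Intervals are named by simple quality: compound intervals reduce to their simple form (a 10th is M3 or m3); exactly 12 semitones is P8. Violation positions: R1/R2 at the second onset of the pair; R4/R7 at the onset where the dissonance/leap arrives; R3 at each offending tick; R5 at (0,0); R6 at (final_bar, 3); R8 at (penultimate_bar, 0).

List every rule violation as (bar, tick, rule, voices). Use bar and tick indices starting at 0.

bar 0: v0=D3 v1=D4 downbeat P8
bar 1: v0=E3 v1=G3 downbeat m3
bar 2: v0=F3 v1=C4 downbeat P5
bar 3: v0=G3 v1=G4 downbeat P8
bar 4: v0=E3 v1=C4 downbeat m6
bar 5: v0=D3 v1=D4 downbeat P8
  -> R1 @ bar 2 tick 0 v(0, 1): E3/B3 P5 -> F3/C4 P5 similar
  -> R1 @ bar 3 tick 0 v(0, 1): F3/F4 P8 -> G3/G4 P8 similar

(2, 0, R1, (0, 1))
(3, 0, R1, (0, 1))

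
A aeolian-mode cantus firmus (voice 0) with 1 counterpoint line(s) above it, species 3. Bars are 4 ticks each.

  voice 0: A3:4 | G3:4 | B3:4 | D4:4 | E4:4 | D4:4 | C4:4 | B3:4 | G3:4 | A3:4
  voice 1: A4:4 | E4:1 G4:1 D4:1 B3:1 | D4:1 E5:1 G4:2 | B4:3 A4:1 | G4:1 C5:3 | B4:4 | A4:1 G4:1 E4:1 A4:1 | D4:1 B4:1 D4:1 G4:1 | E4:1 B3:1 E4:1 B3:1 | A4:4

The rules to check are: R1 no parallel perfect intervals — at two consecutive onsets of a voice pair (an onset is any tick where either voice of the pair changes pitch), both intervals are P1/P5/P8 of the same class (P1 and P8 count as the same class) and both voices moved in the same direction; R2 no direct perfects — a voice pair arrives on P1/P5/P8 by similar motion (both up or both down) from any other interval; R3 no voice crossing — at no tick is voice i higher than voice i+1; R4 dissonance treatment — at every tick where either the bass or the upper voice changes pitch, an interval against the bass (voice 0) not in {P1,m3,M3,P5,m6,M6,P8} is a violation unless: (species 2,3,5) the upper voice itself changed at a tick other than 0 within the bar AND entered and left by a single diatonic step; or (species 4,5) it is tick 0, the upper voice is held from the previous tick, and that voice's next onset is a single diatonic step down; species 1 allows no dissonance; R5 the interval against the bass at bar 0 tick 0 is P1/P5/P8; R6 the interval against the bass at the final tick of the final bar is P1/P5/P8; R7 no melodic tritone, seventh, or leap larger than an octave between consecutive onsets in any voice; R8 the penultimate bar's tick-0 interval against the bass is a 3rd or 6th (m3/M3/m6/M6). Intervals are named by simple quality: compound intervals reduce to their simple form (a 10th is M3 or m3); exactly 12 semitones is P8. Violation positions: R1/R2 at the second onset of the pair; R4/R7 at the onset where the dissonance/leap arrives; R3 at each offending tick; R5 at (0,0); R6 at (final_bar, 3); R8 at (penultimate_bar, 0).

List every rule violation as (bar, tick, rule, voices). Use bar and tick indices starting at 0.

(2, 1, R4, (0, 1))
(2, 1, R7, (1,))
(9, 0, R2, (0, 1))
(9, 0, R7, (1,))

bar 0: v0=A3 v1=A4 downbeat P8
bar 1: v0=G3 v1=E4 downbeat M6
bar 2: v0=B3 v1=D4 downbeat m3
bar 3: v0=D4 v1=B4 downbeat M6
bar 4: v0=E4 v1=G4 downbeat m3
bar 5: v0=D4 v1=B4 downbeat M6
bar 6: v0=C4 v1=A4 downbeat M6
bar 7: v0=B3 v1=D4 downbeat m3
bar 8: v0=G3 v1=E4 downbeat M6
bar 9: v0=A3 v1=A4 downbeat P8
  -> R4 @ bar 2 tick 1 v(0, 1): B3/E5 P4 untreated
  -> R7 @ bar 2 tick 1 v(1,): D4->E5 leap 14st
  -> R2 @ bar 9 tick 0 v(0, 1): G3/B3 M3 -> A3/A4 P8 similar
  -> R7 @ bar 9 tick 0 v(1,): B3->A4 leap 10st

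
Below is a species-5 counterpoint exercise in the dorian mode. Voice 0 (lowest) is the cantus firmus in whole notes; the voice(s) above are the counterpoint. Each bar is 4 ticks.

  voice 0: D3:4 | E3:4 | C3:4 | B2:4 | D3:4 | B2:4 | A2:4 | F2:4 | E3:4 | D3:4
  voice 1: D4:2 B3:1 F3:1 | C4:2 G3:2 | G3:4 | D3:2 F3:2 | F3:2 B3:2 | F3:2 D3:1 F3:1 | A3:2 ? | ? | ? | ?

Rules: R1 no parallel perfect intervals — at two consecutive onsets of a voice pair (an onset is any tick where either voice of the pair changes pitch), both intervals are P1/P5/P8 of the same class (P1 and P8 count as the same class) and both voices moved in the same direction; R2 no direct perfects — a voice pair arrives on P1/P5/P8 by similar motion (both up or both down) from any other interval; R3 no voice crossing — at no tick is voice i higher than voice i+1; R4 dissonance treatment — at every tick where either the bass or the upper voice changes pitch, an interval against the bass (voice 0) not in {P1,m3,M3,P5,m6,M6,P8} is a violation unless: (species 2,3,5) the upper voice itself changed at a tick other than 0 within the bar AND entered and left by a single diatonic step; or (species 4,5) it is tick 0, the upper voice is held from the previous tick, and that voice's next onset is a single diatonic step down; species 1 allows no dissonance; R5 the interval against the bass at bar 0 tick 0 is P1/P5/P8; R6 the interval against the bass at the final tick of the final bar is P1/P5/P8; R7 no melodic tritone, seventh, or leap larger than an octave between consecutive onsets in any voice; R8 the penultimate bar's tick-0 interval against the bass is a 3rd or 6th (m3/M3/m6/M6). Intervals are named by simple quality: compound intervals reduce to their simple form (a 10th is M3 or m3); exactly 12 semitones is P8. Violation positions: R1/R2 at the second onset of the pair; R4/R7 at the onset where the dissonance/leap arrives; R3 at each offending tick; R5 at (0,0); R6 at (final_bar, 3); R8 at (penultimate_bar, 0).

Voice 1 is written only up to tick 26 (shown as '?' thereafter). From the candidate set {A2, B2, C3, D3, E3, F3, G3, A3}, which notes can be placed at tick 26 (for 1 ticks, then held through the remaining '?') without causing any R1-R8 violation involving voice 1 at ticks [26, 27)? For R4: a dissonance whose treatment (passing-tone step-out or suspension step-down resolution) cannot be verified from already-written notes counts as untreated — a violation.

{A2, A3, C3, E3, F3}

A2: legal
B2: violates R4,R7
C3: legal
D3: violates R4
E3: legal
F3: legal
G3: violates R4
A3: legal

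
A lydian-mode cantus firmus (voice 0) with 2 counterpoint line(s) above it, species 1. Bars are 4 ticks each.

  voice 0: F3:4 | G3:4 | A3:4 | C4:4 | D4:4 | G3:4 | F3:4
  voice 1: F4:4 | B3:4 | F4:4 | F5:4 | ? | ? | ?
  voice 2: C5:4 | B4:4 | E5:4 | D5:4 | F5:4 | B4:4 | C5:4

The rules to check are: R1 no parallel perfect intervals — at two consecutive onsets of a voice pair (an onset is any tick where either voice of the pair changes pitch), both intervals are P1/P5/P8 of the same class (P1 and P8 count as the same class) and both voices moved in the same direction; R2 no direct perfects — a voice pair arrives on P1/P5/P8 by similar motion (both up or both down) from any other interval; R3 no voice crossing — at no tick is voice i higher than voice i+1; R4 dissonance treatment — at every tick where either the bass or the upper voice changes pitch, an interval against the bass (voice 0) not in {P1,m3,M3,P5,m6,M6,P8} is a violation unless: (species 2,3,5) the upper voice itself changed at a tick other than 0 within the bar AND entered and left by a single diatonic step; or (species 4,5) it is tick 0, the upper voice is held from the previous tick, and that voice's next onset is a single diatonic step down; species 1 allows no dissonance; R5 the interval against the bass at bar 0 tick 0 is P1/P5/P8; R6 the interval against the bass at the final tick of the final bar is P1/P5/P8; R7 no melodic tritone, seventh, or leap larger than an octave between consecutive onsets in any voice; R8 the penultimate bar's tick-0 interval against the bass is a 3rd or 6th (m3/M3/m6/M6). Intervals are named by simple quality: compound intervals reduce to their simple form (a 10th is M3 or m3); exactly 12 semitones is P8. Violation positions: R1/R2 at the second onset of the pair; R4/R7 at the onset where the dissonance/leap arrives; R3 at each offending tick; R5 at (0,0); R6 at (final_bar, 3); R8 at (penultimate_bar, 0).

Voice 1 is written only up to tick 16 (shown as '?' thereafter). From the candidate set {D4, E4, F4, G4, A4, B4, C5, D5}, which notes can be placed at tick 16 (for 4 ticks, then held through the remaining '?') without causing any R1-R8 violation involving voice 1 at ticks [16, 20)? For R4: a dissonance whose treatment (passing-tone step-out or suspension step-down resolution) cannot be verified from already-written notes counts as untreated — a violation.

{A4, D5, F4}

D4: violates R7
E4: violates R4,R7
F4: legal
G4: violates R4,R7
A4: legal
B4: violates R7
C5: violates R4
D5: legal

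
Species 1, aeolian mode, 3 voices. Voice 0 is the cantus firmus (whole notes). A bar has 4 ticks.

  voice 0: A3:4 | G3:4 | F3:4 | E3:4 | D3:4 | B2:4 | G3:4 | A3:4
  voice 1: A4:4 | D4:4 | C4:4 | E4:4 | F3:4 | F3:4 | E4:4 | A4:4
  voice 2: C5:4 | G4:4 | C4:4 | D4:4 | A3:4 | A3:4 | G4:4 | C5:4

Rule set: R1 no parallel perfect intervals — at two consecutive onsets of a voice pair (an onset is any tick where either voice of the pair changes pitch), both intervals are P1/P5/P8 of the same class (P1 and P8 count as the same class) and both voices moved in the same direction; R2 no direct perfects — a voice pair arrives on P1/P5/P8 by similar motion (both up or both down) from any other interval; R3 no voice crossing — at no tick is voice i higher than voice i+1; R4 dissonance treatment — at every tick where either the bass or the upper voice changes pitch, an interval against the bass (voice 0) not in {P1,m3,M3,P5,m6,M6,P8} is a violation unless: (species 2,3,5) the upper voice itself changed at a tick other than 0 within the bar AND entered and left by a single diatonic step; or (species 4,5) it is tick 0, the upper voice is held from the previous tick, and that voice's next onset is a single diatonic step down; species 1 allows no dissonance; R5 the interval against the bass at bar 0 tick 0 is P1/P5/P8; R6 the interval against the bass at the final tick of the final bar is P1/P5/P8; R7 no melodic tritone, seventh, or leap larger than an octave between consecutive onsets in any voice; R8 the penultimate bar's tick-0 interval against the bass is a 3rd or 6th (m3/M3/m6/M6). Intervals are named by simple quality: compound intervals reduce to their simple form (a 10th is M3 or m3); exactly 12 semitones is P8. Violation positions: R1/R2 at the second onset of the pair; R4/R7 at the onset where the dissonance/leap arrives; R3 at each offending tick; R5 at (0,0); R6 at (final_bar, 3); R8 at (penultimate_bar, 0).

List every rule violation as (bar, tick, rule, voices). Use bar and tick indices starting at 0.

(0, 0, R5, (0, 2))
(1, 0, R2, (0, 1))
(1, 0, R2, (0, 2))
(2, 0, R1, (0, 1))
(2, 0, R2, (0, 2))
(2, 0, R2, (1, 2))
(3, 0, R3, (1, 2))
(3, 0, R4, (0, 2))
(3, 1, R3, (1, 2))
(3, 2, R3, (1, 2))
(3, 3, R3, (1, 2))
(4, 0, R2, (0, 2))
(4, 0, R7, (1,))
(5, 0, R4, (0, 1))
(5, 0, R4, (0, 2))
(6, 0, R2, (0, 2))
(6, 0, R7, (1,))
(6, 0, R7, (2,))
(6, 0, R8, (0, 2))
(7, 0, R2, (0, 1))
(7, 3, R6, (0, 2))

bar 0: v0=A3 v1=A4 v2=C5 downbeat m3
bar 1: v0=G3 v1=D4 v2=G4 downbeat P8
bar 2: v0=F3 v1=C4 v2=C4 downbeat P5
bar 3: v0=E3 v1=E4 v2=D4 downbeat m7
bar 4: v0=D3 v1=F3 v2=A3 downbeat P5
bar 5: v0=B2 v1=F3 v2=A3 downbeat m7
bar 6: v0=G3 v1=E4 v2=G4 downbeat P8
bar 7: v0=A3 v1=A4 v2=C5 downbeat m3
  -> R5 @ bar 0 tick 0 v(0, 2): opens on m3
  -> R2 @ bar 1 tick 0 v(0, 1): A3/A4 P8 -> G3/D4 P5 similar
  -> R2 @ bar 1 tick 0 v(0, 2): A3/C5 m3 -> G3/G4 P8 similar
  -> R1 @ bar 2 tick 0 v(0, 1): G3/D4 P5 -> F3/C4 P5 similar
  -> R2 @ bar 2 tick 0 v(0, 2): G3/G4 P8 -> F3/C4 P5 similar
  -> R2 @ bar 2 tick 0 v(1, 2): D4/G4 P4 -> C4/C4 P1 similar
  -> R3 @ bar 3 tick 0 v(1, 2): E4 above D4
  -> R4 @ bar 3 tick 0 v(0, 2): E3/D4 m7 untreated
  -> R3 @ bar 3 tick 1 v(1, 2): E4 above D4
  -> R3 @ bar 3 tick 2 v(1, 2): E4 above D4
  -> R3 @ bar 3 tick 3 v(1, 2): E4 above D4
  -> R2 @ bar 4 tick 0 v(0, 2): E3/D4 m7 -> D3/A3 P5 similar
  -> R7 @ bar 4 tick 0 v(1,): E4->F3 leap 11st
  -> R4 @ bar 5 tick 0 v(0, 1): B2/F3 TT untreated
  -> R4 @ bar 5 tick 0 v(0, 2): B2/A3 m7 untreated
  -> R2 @ bar 6 tick 0 v(0, 2): B2/A3 m7 -> G3/G4 P8 similar
  -> R7 @ bar 6 tick 0 v(1,): F3->E4 leap 11st
  -> R7 @ bar 6 tick 0 v(2,): A3->G4 leap 10st
  -> R8 @ bar 6 tick 0 v(0, 2): penult P8 not 3rd/6th
  -> R2 @ bar 7 tick 0 v(0, 1): G3/E4 M6 -> A3/A4 P8 similar
  -> R6 @ bar 7 tick 3 v(0, 2): closes on m3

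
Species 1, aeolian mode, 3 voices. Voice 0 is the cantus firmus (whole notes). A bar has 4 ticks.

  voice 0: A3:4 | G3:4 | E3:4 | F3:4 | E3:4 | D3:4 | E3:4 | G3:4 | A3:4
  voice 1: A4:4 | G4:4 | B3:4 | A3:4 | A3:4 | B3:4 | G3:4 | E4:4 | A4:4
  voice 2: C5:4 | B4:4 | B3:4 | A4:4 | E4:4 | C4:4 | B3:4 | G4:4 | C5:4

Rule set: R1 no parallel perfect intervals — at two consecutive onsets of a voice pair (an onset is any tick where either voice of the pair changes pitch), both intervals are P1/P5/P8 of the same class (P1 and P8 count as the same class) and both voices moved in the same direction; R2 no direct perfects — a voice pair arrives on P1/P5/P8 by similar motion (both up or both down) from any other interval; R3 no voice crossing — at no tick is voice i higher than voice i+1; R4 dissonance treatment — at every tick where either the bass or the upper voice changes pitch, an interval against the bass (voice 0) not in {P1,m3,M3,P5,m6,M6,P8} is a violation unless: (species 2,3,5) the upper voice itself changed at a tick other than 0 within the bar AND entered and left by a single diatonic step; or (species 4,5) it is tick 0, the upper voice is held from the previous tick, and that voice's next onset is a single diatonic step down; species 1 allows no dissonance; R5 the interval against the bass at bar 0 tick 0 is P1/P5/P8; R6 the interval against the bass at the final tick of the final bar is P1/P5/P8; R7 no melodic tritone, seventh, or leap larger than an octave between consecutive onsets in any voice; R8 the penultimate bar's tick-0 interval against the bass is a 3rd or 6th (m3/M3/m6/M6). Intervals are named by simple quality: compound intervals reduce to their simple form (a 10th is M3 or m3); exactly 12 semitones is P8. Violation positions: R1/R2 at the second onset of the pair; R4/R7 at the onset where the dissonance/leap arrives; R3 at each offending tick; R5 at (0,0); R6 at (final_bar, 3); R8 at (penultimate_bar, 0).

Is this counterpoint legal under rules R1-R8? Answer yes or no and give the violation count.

bar 0: v0=A3 v1=A4 v2=C5 (m3)
bar 1: v0=G3 v1=G4 v2=B4 (M3)
bar 2: v0=E3 v1=B3 v2=B3 (P5)
bar 3: v0=F3 v1=A3 v2=A4 (M3)
bar 4: v0=E3 v1=A3 v2=E4 (P8)
bar 5: v0=D3 v1=B3 v2=C4 (m7)
bar 6: v0=E3 v1=G3 v2=B3 (P5)
bar 7: v0=G3 v1=E4 v2=G4 (P8)
bar 8: v0=A3 v1=A4 v2=C5 (m3)
  R5 @ bar0.0: opens on m3
  R1 @ bar1.0: A3/A4 P8 -> G3/G4 P8 similar
  R2 @ bar2.0: G3/G4 P8 -> E3/B3 P5 similar
  R2 @ bar2.0: G3/B4 M3 -> E3/B3 P5 similar
  R2 @ bar2.0: G4/B4 M3 -> B3/B3 P1 similar
  R7 @ bar3.0: B3->A4 leap 10st
  R2 @ bar4.0: F3/A4 M3 -> E3/E4 P8 similar
  R4 @ bar4.0: E3/A3 P4 untreated
  R4 @ bar5.0: D3/C4 m7 untreated
  R2 @ bar7.0: E3/B3 P5 -> G3/G4 P8 similar
  R8 @ bar7.0: penult P8 not 3rd/6th
  R2 @ bar8.0: G3/E4 M6 -> A3/A4 P8 similar
  R6 @ bar8.3: closes on m3

No (13 violations)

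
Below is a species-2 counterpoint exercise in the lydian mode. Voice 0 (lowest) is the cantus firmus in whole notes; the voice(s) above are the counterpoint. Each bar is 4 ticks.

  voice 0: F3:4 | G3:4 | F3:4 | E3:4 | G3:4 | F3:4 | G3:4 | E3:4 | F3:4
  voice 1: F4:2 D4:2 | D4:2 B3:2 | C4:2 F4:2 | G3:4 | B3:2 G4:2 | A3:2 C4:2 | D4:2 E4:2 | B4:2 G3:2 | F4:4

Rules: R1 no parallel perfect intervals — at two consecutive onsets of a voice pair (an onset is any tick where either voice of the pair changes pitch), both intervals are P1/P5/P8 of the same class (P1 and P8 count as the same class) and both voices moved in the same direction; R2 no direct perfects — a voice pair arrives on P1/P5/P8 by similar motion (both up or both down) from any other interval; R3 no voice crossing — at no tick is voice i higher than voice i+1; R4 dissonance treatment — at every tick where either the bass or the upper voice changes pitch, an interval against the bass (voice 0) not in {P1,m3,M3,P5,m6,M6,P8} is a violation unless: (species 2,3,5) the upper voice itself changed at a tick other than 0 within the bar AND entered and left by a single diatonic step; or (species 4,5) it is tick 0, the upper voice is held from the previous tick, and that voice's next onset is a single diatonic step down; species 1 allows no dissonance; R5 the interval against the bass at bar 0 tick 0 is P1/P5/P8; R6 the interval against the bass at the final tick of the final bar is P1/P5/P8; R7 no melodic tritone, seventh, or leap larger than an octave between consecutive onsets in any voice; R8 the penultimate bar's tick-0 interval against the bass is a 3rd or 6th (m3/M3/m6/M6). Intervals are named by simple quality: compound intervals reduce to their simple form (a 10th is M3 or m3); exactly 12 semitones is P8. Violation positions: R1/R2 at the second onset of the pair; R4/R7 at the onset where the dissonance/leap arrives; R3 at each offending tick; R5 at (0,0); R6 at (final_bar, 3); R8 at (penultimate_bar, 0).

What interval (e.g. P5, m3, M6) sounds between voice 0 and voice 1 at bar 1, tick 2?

voice 0=G3 voice 1=B3 -> M3

M3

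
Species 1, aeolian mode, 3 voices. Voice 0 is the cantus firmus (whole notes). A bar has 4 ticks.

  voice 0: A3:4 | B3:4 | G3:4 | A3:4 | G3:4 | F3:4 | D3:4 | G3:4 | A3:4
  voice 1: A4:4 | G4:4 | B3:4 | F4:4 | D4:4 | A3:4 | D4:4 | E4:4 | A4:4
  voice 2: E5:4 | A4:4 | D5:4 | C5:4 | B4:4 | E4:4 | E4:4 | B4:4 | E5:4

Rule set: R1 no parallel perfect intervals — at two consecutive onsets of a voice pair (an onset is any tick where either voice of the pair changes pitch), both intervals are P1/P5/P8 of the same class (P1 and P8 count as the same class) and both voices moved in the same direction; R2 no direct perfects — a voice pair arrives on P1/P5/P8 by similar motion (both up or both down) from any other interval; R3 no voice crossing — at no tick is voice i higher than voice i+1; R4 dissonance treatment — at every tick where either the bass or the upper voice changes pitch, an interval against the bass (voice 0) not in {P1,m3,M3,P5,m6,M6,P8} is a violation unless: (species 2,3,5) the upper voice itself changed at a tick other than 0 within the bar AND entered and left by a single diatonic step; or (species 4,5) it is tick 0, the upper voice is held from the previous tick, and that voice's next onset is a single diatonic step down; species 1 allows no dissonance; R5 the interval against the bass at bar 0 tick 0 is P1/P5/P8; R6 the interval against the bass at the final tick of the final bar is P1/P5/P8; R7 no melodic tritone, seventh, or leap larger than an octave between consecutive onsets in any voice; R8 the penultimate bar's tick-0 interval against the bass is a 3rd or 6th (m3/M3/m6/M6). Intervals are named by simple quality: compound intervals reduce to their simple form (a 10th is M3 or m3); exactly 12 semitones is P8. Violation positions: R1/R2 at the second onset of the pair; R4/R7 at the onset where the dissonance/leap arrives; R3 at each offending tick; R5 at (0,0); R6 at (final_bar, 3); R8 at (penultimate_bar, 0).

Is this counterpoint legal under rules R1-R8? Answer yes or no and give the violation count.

No (10 violations)

bar 0: v0=A3 v1=A4 v2=E5 (P5)
bar 1: v0=B3 v1=G4 v2=A4 (m7)
bar 2: v0=G3 v1=B3 v2=D5 (P5)
bar 3: v0=A3 v1=F4 v2=C5 (m3)
bar 4: v0=G3 v1=D4 v2=B4 (M3)
bar 5: v0=F3 v1=A3 v2=E4 (M7)
bar 6: v0=D3 v1=D4 v2=E4 (M2)
bar 7: v0=G3 v1=E4 v2=B4 (M3)
bar 8: v0=A3 v1=A4 v2=E5 (P5)
  R4 @ bar1.0: B3/A4 m7 untreated
  R7 @ bar3.0: B3->F4 leap 6st
  R2 @ bar4.0: A3/F4 m6 -> G3/D4 P5 similar
  R2 @ bar5.0: D4/B4 M6 -> A3/E4 P5 similar
  R4 @ bar5.0: F3/E4 M7 untreated
  R4 @ bar6.0: D3/E4 M2 untreated
  R2 @ bar7.0: D4/E4 M2 -> E4/B4 P5 similar
  R1 @ bar8.0: E4/B4 P5 -> A4/E5 P5 similar
  R2 @ bar8.0: G3/E4 M6 -> A3/A4 P8 similar
  R2 @ bar8.0: G3/B4 M3 -> A3/E5 P5 similar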